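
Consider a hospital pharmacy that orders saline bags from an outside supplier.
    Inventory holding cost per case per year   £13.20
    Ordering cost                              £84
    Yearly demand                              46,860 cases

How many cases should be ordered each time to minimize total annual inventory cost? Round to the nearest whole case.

772 cases

Optimal lot size Q* = (2 × 46,860 × £84 / £13.2)^½ ≈ 772.27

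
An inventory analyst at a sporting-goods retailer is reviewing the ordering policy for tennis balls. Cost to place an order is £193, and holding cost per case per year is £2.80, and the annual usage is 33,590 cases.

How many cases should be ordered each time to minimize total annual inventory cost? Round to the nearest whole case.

Optimal lot size Q* = (2 × 33,590 × £193 / £2.8)^½ ≈ 2,151.89

2,152 cases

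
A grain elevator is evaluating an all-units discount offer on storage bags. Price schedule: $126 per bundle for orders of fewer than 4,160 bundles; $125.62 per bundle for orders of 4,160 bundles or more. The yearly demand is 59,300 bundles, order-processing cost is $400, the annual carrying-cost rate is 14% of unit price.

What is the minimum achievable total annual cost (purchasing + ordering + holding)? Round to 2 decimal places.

H₁ = 14%×$126 = $17.6400;  H₂ = 14%×$125.62 = $17.5868
EOQ₁ = √(2×59,300×400/17.6400) = 1,639.92  (< 4,160, feasible at tier 1)
EOQ₂ = √(2×59,300×400/17.5868) = 1,642.40  (< 4,160 → use Q = 4,160 at tier-2 price)
TC(tier 1 (EOQ₁), Q≈1,639.9) = $7,500,728.21
TC(tier 2, Q≈4,160.0) = $7,491,548.47
Minimum at tier 2: $7,491,548.47

$7,491,548.47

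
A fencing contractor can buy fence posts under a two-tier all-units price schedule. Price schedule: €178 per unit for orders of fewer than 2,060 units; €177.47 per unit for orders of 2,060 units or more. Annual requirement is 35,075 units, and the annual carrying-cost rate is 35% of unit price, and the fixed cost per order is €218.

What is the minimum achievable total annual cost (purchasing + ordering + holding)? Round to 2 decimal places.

€6,274,216.41

H₁ = 35%×€178 = €62.3000;  H₂ = 35%×€177.47 = €62.1145
EOQ₁ = √(2×35,075×218/62.3000) = 495.45  (< 2,060, feasible at tier 1)
EOQ₂ = √(2×35,075×218/62.1145) = 496.19  (< 2,060 → use Q = 2,060 at tier-2 price)
TC(tier 1 (EOQ₁), Q≈495.4) = €6,274,216.41
TC(tier 2, Q≈2,060.0) = €6,292,450.01
Minimum at tier 1 (EOQ₁): €6,274,216.41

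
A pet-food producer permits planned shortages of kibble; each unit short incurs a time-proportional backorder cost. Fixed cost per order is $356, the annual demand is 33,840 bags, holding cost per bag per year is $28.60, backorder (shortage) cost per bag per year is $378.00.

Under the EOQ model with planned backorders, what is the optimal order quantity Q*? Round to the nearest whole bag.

Q* = √(2DS/H) · √((H + b)/b)
   = √(2 × 33,840 × 356 / 28.6) · √((28.6 + 378) / 378)
   = 917.851 × 1.0371 ≈ 951.94

952 bags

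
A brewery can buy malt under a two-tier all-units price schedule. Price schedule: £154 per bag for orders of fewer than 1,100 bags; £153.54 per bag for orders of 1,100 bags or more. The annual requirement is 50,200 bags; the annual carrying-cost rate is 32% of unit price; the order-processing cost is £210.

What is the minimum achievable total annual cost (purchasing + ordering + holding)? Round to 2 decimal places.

£7,744,314.68

H₁ = 32%×£154 = £49.2800;  H₂ = 32%×£153.54 = £49.1328
EOQ₁ = √(2×50,200×210/49.2800) = 654.10  (< 1,100, feasible at tier 1)
EOQ₂ = √(2×50,200×210/49.1328) = 655.07  (< 1,100 → use Q = 1,100 at tier-2 price)
TC(tier 1 (EOQ₁), Q≈654.1) = £7,763,033.83
TC(tier 2, Q≈1,100.0) = £7,744,314.68
Minimum at tier 2: £7,744,314.68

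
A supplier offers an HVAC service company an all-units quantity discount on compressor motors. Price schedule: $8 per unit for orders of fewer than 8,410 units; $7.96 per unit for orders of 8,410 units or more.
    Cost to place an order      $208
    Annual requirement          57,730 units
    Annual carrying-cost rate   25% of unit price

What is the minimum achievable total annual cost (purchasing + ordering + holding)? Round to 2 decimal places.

H₁ = 25%×$8 = $2.0000;  H₂ = 25%×$7.96 = $1.9900
EOQ₁ = √(2×57,730×208/2.0000) = 3,465.23  (< 8,410, feasible at tier 1)
EOQ₂ = √(2×57,730×208/1.9900) = 3,473.93  (< 8,410 → use Q = 8,410 at tier-2 price)
TC(tier 1 (EOQ₁), Q≈3,465.2) = $468,770.47
TC(tier 2, Q≈8,410.0) = $469,326.55
Minimum at tier 1 (EOQ₁): $468,770.47

$468,770.47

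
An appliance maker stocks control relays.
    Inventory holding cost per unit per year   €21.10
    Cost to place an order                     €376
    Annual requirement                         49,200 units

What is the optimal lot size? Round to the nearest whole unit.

EOQ = √(2DS/H) = √(2 × 49,200 × 376 / 21.1)
    = √(1,753,478.67) ≈ 1,324.19

1,324 units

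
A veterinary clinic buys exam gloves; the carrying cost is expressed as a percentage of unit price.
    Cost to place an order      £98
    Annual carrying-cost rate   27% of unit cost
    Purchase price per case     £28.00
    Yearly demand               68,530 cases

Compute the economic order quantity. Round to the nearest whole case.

Holding cost per case per year: H = 27% × £28 = £7.5600
EOQ = √(2DS/H) = √(2 × 68,530 × 98 / 7.56)
    = √(1,776,703.70) ≈ 1,332.93

1,333 cases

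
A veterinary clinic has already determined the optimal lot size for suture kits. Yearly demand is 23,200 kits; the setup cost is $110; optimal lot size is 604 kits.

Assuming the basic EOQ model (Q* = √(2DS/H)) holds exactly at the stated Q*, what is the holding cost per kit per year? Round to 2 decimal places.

From Q* = √(2DS/H) ⇒ Q*² = 2DS/H.
H = 2DS / Q² = 2 × 23,200 × 110 / 604² = 13.9906

$13.99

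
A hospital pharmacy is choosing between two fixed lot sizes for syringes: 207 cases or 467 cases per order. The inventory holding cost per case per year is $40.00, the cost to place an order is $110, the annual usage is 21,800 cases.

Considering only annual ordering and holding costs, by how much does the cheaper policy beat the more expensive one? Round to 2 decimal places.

$1,249.64

TC(Q) = (D/Q)S + (Q/2)H
TC(207) = (21,800/207)×110 + (207/2)×40 = $15,724.54
TC(467) = (21,800/467)×110 + (467/2)×40 = $14,474.90
Cheaper: Q = 467.  Difference = $1,249.64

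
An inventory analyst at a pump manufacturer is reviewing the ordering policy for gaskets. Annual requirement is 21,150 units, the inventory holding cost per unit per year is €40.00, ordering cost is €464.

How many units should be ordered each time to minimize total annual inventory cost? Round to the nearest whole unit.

2DS/H = 2·21,150·464/40 = 490,680.00
EOQ = √490,680.00 ≈ 700.49

700 units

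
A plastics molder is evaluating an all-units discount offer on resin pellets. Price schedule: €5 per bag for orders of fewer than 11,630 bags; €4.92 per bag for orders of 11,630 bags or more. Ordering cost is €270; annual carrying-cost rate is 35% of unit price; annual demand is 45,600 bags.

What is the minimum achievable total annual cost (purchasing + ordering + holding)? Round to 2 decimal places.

H₁ = 35%×€5 = €1.7500;  H₂ = 35%×€4.92 = €1.7220
EOQ₁ = √(2×45,600×270/1.7500) = 3,751.11  (< 11,630, feasible at tier 1)
EOQ₂ = √(2×45,600×270/1.7220) = 3,781.49  (< 11,630 → use Q = 11,630 at tier-2 price)
TC(tier 1 (EOQ₁), Q≈3,751.1) = €234,564.45
TC(tier 2, Q≈11,630.0) = €235,424.07
Minimum at tier 1 (EOQ₁): €234,564.45

€234,564.45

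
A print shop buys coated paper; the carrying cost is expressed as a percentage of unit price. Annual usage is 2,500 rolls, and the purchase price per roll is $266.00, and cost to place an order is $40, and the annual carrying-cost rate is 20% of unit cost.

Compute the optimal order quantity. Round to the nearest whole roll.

Carrying cost H = $266 × 20% = $53.2000/roll/yr
Q* = √(2·D·S / H) = √(2·2,500·40 / 53.2) = √3,759.4 ≈ 61.31

61 rolls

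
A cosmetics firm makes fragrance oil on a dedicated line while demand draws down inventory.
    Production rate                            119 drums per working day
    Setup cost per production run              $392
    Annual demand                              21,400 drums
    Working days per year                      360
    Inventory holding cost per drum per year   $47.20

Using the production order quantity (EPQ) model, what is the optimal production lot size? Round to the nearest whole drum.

Daily demand d = 21,400/360 = 59.444; p = 119; 1 − d/p = 0.50047
EPQ = √(2DS / (H(1 − d/p)))
    = √(2 × 21,400 × 392 / (47.2 × 0.50047)) ≈ 842.76

843 drums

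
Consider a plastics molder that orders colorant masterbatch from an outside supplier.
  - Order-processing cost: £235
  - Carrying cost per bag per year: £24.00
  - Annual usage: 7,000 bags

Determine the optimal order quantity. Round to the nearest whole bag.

2DS/H = 2·7,000·235/24 = 137,083.33
EOQ = √137,083.33 ≈ 370.25

370 bags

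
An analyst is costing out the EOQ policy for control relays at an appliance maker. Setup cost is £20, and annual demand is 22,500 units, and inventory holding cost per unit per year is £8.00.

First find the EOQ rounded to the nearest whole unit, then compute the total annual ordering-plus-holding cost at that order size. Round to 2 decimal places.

£2,683.28

Q* = √(2·D·S / H) = √(2·22,500·20 / 8) = √112,500.0 ≈ 335.41 → Q = 335 units
Annual ordering cost = (D/Q)·S = (22,500/335) × 20 = £1,343.28
Annual holding cost  = (Q/2)·H = (335/2) × 8 = £1,340.00
Total = £1,343.28 + £1,340.00 = £2,683.28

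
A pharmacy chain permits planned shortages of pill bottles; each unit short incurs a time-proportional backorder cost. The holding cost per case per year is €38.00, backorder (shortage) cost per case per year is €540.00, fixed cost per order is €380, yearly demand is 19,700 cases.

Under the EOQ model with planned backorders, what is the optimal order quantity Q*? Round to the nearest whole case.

Q* = √(2DS/H) · √((H + b)/b)
   = √(2 × 19,700 × 380 / 38) · √((38 + 540) / 540)
   = 627.694 × 1.0346 ≈ 649.40

649 cases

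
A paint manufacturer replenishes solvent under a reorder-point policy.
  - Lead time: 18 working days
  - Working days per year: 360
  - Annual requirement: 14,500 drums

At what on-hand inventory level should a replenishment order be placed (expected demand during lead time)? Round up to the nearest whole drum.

Daily demand d = 14,500 / 360 = 40.278 drums/day
Demand during lead time = 40.278 × 18 = 725.00
Reorder point = 725.00 → round up

725 drums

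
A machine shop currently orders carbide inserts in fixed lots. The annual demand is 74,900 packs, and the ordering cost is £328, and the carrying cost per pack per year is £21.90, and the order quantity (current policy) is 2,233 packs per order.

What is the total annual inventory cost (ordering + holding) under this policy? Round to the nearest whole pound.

Annual ordering cost = (D/Q)·S = (74,900/2,233) × 328 = £11,001.88
Annual holding cost  = (Q/2)·H = (2,233/2) × 21.9 = £24,451.35
Total = £11,001.88 + £24,451.35 = £35,453.23

£35,453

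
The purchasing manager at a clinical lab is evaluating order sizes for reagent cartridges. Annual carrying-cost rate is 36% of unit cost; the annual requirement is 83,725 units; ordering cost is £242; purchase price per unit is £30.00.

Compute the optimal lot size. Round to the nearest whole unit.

Holding cost per unit per year: H = 36% × £30 = £10.8000
2DS/H = 2·83,725·242/10.8 = 3,752,120.37
EOQ = √3,752,120.37 ≈ 1,937.04

1,937 units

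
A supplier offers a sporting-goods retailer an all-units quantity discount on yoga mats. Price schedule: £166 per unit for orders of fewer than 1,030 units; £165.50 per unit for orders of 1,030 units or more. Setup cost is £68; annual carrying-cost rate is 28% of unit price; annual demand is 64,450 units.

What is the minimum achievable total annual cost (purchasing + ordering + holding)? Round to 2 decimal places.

H₁ = 28%×£166 = £46.4800;  H₂ = 28%×£165.50 = £46.3400
EOQ₁ = √(2×64,450×68/46.4800) = 434.26  (< 1,030, feasible at tier 1)
EOQ₂ = √(2×64,450×68/46.3400) = 434.91  (< 1,030 → use Q = 1,030 at tier-2 price)
TC(tier 1 (EOQ₁), Q≈434.3) = £10,718,884.31
TC(tier 2, Q≈1,030.0) = £10,694,595.05
Minimum at tier 2: £10,694,595.05

£10,694,595.05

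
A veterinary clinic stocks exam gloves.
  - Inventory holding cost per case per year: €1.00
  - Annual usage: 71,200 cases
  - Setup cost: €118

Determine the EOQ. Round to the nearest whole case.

4,099 cases

Optimal lot size Q* = (2 × 71,200 × €118 / €1)^½ ≈ 4,099.17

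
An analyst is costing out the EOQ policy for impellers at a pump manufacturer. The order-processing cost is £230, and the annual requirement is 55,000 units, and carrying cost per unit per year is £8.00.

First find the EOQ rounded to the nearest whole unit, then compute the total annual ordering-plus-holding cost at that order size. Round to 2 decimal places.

£14,226.74

Optimal lot size Q* = (2 × 55,000 × £230 / £8)^½ ≈ 1,778.34 → Q = 1,778 units
Ordering: D/Q × S = 55,000/1,778 × £230 = £7,114.74
Holding:  Q/2 × H = 1,778/2 × £8 = £7,112.00
Total = £7,114.74 + £7,112.00 = £14,226.74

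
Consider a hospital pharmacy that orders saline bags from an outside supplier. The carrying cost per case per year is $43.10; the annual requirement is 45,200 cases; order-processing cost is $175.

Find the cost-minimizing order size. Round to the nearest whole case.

Optimal lot size Q* = (2 × 45,200 × $175 / $43.1)^½ ≈ 605.85

606 cases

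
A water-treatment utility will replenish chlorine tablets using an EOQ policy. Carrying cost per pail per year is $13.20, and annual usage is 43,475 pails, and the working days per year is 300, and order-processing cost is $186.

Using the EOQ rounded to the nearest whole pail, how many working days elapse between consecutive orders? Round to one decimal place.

Optimal lot size Q* = (2 × 43,475 × $186 / $13.2)^½ ≈ 1,106.89 → Q = 1,107 pails
Days between orders = 300 / (D/Q) = 300 / 39.273 ≈ 7.639

7.6 days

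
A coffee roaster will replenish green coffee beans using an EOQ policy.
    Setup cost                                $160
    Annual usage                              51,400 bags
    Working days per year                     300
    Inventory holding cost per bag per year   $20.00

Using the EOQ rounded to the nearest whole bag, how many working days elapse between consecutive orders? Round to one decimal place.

EOQ = √(2DS/H) = √(2 × 51,400 × 160 / 20)
    = √(822,400.00) ≈ 906.86 → Q = 907 bags
Days between orders = 300 / (D/Q) = 300 / 56.670 ≈ 5.294

5.3 days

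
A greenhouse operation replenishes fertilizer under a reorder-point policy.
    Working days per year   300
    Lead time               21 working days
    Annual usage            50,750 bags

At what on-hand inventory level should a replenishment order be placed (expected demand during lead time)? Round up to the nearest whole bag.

Daily demand d = 50,750 / 300 = 169.167 bags/day
Demand during lead time = 169.167 × 21 = 3,552.50
Reorder point = 3,552.50 → round up

3,553 bags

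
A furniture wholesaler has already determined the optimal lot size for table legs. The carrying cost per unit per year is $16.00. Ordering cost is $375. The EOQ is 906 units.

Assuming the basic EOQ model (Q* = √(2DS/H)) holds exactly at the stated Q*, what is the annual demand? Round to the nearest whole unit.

EOQ relation: Q² = 2DS/H, so rearrange for the unknown.
D = Q²H / (2S) = 906² × 16 / (2 × 375) = 17,511.17

17,511 units per year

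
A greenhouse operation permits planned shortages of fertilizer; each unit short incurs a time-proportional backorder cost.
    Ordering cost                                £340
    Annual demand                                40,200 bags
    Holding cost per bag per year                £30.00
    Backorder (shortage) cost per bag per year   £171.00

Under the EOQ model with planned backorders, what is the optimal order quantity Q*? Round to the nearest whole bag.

1,035 bags

Q* = √(2DS/H) · √((H + b)/b)
   = √(2 × 40,200 × 340 / 30) · √((30 + 171) / 171)
   = 954.568 × 1.0842 ≈ 1,034.92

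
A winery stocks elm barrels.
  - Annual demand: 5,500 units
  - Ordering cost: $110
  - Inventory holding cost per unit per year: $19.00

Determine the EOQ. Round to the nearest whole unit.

252 units

EOQ = √(2DS/H) = √(2 × 5,500 × 110 / 19)
    = √(63,684.21) ≈ 252.36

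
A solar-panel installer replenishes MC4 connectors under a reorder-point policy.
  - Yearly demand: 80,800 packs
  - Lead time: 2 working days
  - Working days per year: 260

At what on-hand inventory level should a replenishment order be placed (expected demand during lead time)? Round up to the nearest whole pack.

622 packs

Daily demand d = 80,800 / 260 = 310.769 packs/day
Demand during lead time = 310.769 × 2 = 621.54
Reorder point = 621.54 → round up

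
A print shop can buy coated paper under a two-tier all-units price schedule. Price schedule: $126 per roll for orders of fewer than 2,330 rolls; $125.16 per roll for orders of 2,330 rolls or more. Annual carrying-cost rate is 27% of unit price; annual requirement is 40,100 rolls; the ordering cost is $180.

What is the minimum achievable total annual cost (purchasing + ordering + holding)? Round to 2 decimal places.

$5,061,382.93

H₁ = 27%×$126 = $34.0200;  H₂ = 27%×$125.16 = $33.7932
EOQ₁ = √(2×40,100×180/34.0200) = 651.41  (< 2,330, feasible at tier 1)
EOQ₂ = √(2×40,100×180/33.7932) = 653.60  (< 2,330 → use Q = 2,330 at tier-2 price)
TC(tier 1 (EOQ₁), Q≈651.4) = $5,074,761.06
TC(tier 2, Q≈2,330.0) = $5,061,382.93
Minimum at tier 2: $5,061,382.93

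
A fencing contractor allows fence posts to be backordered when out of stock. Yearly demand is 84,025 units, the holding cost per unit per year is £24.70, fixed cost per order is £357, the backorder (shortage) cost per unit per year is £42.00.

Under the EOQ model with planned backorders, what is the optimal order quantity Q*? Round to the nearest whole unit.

1,964 units

Q* = √(2DS/H) · √((H + b)/b)
   = √(2 × 84,025 × 357 / 24.7) · √((24.7 + 42) / 42)
   = 1,558.493 × 1.2602 ≈ 1,964.01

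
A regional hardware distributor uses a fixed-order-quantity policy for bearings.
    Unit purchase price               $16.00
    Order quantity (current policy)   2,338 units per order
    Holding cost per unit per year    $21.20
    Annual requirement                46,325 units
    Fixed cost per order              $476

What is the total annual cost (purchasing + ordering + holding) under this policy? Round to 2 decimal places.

Ordering: D/Q × S = 46,325/2,338 × $476 = $9,431.44
Holding:  Q/2 × H = 2,338/2 × $21.2 = $24,782.80
Purchase cost = D·C = 46,325 × 16 = $741,200.00
Total = $9,431.44 + $24,782.80 + $741,200.00 = $775,414.24

$775,414.24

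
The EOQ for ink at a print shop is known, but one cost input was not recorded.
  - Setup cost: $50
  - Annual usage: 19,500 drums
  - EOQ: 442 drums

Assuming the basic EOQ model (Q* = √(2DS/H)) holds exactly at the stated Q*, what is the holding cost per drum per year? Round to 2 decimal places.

From Q* = √(2DS/H) ⇒ Q*² = 2DS/H.
H = 2DS / Q² = 2 × 19,500 × 50 / 442² = 9.9814

$9.98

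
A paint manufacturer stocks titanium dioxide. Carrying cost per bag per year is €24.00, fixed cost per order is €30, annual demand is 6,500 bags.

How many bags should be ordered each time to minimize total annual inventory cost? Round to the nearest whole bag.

Optimal lot size Q* = (2 × 6,500 × €30 / €24)^½ ≈ 127.48

127 bags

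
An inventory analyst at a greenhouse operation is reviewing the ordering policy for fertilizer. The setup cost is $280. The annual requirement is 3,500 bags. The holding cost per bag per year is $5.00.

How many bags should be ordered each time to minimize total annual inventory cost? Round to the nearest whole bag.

626 bags

Optimal lot size Q* = (2 × 3,500 × $280 / $5)^½ ≈ 626.10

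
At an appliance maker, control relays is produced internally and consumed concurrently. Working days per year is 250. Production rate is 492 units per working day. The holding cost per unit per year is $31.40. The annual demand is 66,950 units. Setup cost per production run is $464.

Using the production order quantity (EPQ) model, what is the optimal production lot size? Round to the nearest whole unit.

d = 66,950/250 = 267.8000 units/day;  effective holding cost H(1 − d/p) = 31.4·(1 − 267.8000/492) = 14.30870
Q* = √(2DS / H_eff) = √(2·66,950·464 / 14.30870) ≈ 2,083.77

2,084 units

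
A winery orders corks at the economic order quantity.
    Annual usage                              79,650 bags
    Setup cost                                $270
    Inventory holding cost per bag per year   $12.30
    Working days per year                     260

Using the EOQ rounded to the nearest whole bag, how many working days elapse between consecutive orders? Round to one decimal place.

6.1 days

Q* = √(2·D·S / H) = √(2·79,650·270 / 12.3) = √3,496,829.3 ≈ 1,869.98 → Q = 1,870 bags
Cycle time = (working days × Q)/D = (260 × 1,870) / 79,650 = 6.104 days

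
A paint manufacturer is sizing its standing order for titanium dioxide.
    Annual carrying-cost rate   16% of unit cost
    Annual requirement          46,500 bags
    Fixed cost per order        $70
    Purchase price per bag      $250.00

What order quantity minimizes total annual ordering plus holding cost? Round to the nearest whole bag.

403 bags

H = i·C = 0.16 × $250 = $40.0000 per bag-year
Q* = √(2·D·S / H) = √(2·46,500·70 / 40) = √162,750.0 ≈ 403.42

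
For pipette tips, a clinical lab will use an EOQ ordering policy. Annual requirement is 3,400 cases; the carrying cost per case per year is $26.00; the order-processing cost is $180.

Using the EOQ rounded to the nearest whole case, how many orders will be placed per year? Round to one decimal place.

15.7 orders per year

Q* = √(2·D·S / H) = √(2·3,400·180 / 26) = √47,076.9 ≈ 216.97 → Q = 217
Orders per year = D/Q = 3,400 / 217 = 15.668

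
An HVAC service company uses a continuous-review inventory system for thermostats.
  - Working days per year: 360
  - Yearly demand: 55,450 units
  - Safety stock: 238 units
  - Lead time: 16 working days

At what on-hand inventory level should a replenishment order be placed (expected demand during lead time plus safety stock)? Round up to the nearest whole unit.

2,703 units

Daily demand d = 55,450 / 360 = 154.028 units/day
Demand during lead time = 154.028 × 16 = 2,464.44
Reorder point = 2,464.44 + 238 = 2,702.44 → round up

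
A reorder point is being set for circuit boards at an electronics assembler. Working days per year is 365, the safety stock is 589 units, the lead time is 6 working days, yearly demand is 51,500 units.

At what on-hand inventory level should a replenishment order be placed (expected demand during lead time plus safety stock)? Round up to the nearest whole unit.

1,436 units

Daily demand d = 51,500 / 365 = 141.096 units/day
Demand during lead time = 141.096 × 6 = 846.58
Reorder point = 846.58 + 589 = 1,435.58 → round up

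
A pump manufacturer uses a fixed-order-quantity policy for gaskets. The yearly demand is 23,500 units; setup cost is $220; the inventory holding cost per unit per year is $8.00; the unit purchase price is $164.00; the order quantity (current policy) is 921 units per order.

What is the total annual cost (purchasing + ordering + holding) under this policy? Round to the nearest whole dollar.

$3,863,297

Annual ordering cost = (D/Q)·S = (23,500/921) × 220 = $5,613.46
Annual holding cost  = (Q/2)·H = (921/2) × 8 = $3,684.00
Purchase cost = D·C = 23,500 × 164 = $3,854,000.00
Total = $5,613.46 + $3,684.00 + $3,854,000.00 = $3,863,297.46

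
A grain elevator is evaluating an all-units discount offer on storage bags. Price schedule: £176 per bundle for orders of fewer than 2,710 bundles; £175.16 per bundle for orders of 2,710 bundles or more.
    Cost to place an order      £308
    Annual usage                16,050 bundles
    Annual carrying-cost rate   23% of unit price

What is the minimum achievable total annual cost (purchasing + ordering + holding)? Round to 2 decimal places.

H₁ = 23%×£176 = £40.4800;  H₂ = 23%×£175.16 = £40.2868
EOQ₁ = √(2×16,050×308/40.4800) = 494.21  (< 2,710, feasible at tier 1)
EOQ₂ = √(2×16,050×308/40.2868) = 495.39  (< 2,710 → use Q = 2,710 at tier-2 price)
TC(tier 1 (EOQ₁), Q≈494.2) = £2,844,805.44
TC(tier 2, Q≈2,710.0) = £2,867,730.75
Minimum at tier 1 (EOQ₁): £2,844,805.44

£2,844,805.44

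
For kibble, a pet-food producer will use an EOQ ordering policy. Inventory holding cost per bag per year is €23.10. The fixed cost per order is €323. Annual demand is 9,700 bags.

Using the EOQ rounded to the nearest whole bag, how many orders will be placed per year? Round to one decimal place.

EOQ = √(2DS/H) = √(2 × 9,700 × 323 / 23.1)
    = √(271,264.07) ≈ 520.83 → Q = 521
Orders per year = D/Q = 9,700 / 521 = 18.618

18.6 orders per year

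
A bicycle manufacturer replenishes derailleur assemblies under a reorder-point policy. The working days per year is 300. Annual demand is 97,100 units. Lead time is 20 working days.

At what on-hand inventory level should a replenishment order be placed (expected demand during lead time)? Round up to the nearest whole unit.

6,474 units

Daily demand d = 97,100 / 300 = 323.667 units/day
Demand during lead time = 323.667 × 20 = 6,473.33
Reorder point = 6,473.33 → round up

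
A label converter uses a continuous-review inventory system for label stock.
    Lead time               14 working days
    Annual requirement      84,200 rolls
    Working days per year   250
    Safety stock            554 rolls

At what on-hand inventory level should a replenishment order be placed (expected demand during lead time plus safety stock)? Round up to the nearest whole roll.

5,270 rolls

Daily demand d = 84,200 / 250 = 336.800 rolls/day
Demand during lead time = 336.800 × 14 = 4,715.20
Reorder point = 4,715.20 + 554 = 5,269.20 → round up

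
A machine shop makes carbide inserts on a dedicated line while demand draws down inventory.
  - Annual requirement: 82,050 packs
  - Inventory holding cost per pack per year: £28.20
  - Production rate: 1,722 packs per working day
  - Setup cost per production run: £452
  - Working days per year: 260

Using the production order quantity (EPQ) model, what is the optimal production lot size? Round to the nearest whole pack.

1,795 packs

d = 82,050/260 = 315.5769 packs/day;  effective holding cost H(1 − d/p) = 28.2·(1 − 315.5769/1722) = 23.03202
Q* = √(2DS / H_eff) = √(2·82,050·452 / 23.03202) ≈ 1,794.56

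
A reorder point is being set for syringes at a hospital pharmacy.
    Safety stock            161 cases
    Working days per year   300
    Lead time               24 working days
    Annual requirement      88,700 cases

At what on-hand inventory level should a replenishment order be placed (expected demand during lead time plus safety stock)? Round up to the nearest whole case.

Daily demand d = 88,700 / 300 = 295.667 cases/day
Demand during lead time = 295.667 × 24 = 7,096.00
Reorder point = 7,096.00 + 161 = 7,257.00 → round up

7,257 cases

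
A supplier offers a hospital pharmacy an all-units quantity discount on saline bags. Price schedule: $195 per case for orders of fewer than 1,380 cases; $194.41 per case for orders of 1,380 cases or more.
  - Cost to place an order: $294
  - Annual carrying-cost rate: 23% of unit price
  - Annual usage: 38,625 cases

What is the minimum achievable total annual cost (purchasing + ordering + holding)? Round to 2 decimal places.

H₁ = 23%×$195 = $44.8500;  H₂ = 23%×$194.41 = $44.7143
EOQ₁ = √(2×38,625×294/44.8500) = 711.61  (< 1,380, feasible at tier 1)
EOQ₂ = √(2×38,625×294/44.7143) = 712.69  (< 1,380 → use Q = 1,380 at tier-2 price)
TC(tier 1 (EOQ₁), Q≈711.6) = $7,563,790.68
TC(tier 2, Q≈1,380.0) = $7,548,167.92
Minimum at tier 2: $7,548,167.92

$7,548,167.92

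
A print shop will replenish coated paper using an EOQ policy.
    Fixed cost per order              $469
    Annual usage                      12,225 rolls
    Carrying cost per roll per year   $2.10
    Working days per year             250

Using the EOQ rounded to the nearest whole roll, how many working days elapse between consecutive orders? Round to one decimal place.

EOQ = √(2DS/H) = √(2 × 12,225 × 469 / 2.1)
    = √(5,460,500.00) ≈ 2,336.77 → Q = 2,337 rolls
T = Q/D × 250 days = 2,337/12,225 × 250 = 47.791 days

47.8 days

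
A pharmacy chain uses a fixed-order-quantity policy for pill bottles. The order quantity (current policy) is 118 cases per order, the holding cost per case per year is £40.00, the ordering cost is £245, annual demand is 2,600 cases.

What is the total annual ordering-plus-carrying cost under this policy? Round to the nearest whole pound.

Ordering: D/Q × S = 2,600/118 × £245 = £5,398.31
Holding:  Q/2 × H = 118/2 × £40 = £2,360.00
Total = £5,398.31 + £2,360.00 = £7,758.31

£7,758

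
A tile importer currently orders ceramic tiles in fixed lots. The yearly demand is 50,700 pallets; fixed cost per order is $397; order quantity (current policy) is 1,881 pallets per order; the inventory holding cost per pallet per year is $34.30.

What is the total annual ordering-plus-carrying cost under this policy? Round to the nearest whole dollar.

$42,960

Orders/yr = 50,700/1,881 = 26.954; ordering cost = 26.954 × $397 = $10,700.64
Average inventory = 1,881/2 = 940.5; holding cost = 940.5 × $34.3 = $32,259.15
Total = $10,700.64 + $32,259.15 = $42,959.79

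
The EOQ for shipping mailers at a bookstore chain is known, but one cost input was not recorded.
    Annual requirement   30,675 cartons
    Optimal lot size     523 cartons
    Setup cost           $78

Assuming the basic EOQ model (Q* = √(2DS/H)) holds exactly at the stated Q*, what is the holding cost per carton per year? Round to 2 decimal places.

$17.49

From Q* = √(2DS/H) ⇒ Q*² = 2DS/H.
H = 2DS / Q² = 2 × 30,675 × 78 / 523² = 17.4947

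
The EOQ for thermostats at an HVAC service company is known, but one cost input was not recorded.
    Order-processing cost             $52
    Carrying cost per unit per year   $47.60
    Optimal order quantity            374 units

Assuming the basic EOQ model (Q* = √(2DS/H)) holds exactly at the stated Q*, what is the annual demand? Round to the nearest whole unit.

Since Q* = (2DS/H)^½, squaring gives Q*²·H = 2DS.
D = Q²H / (2S) = 374² × 47.6 / (2 × 52) = 64,020.17

64,020 units per year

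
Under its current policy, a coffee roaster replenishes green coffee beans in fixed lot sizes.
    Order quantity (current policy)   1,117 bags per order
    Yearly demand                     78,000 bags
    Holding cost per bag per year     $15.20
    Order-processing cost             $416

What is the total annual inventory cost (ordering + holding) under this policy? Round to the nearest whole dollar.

$37,538

Orders/yr = 78,000/1,117 = 69.830; ordering cost = 69.830 × $416 = $29,049.24
Average inventory = 1,117/2 = 558.5; holding cost = 558.5 × $15.2 = $8,489.20
Total = $29,049.24 + $8,489.20 = $37,538.44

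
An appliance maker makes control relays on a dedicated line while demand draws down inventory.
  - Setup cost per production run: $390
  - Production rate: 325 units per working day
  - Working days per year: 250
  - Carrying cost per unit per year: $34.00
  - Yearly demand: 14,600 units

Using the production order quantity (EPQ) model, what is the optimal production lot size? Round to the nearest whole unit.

Daily demand d = 14,600/250 = 58.400; p = 325; 1 − d/p = 0.82031
EPQ = √(2DS / (H(1 − d/p)))
    = √(2 × 14,600 × 390 / (34 × 0.82031)) ≈ 638.99

639 units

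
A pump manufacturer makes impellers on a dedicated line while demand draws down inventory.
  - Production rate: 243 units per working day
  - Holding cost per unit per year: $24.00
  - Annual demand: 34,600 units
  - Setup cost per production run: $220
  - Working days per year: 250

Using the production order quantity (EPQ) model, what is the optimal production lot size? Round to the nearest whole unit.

Daily demand d = 34,600/250 = 138.400; p = 243; 1 − d/p = 0.43045
EPQ = √(2DS / (H(1 − d/p)))
    = √(2 × 34,600 × 220 / (24 × 0.43045)) ≈ 1,213.94

1,214 units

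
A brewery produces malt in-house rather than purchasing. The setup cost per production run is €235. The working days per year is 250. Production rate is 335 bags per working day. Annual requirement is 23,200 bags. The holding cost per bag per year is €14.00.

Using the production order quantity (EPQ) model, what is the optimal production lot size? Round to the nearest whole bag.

d = 23,200/250 = 92.8000 bags/day;  effective holding cost H(1 − d/p) = 14·(1 − 92.8000/335) = 10.12179
Q* = √(2DS / H_eff) = √(2·23,200·235 / 10.12179) ≈ 1,037.92

1,038 bags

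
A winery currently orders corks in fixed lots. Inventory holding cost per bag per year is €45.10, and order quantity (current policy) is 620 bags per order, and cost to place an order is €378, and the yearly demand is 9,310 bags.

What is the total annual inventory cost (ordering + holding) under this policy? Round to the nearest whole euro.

Annual ordering cost = (D/Q)·S = (9,310/620) × 378 = €5,676.10
Annual holding cost  = (Q/2)·H = (620/2) × 45.1 = €13,981.00
Total = €5,676.10 + €13,981.00 = €19,657.10

€19,657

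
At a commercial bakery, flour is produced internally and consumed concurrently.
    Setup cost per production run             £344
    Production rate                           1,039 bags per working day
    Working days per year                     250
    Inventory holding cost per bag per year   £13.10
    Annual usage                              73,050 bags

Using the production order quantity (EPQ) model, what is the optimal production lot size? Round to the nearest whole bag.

2,310 bags

d = 73,050/250 = 292.2000 bags/day;  effective holding cost H(1 − d/p) = 13.1·(1 − 292.2000/1039) = 9.41586
Q* = √(2DS / H_eff) = √(2·73,050·344 / 9.41586) ≈ 2,310.33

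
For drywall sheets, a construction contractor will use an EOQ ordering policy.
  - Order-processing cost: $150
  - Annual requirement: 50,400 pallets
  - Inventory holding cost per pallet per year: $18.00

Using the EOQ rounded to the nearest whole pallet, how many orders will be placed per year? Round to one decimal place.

55.0 orders per year

EOQ = √(2DS/H) = √(2 × 50,400 × 150 / 18)
    = √(840,000.00) ≈ 916.52 → Q = 917
Orders per year = D/Q = 50,400 / 917 = 54.962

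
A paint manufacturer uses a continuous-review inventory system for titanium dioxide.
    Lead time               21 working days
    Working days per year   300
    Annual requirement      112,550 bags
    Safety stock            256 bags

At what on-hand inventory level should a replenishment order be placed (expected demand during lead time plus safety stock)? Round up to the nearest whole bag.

8,135 bags

Daily demand d = 112,550 / 300 = 375.167 bags/day
Demand during lead time = 375.167 × 21 = 7,878.50
Reorder point = 7,878.50 + 256 = 8,134.50 → round up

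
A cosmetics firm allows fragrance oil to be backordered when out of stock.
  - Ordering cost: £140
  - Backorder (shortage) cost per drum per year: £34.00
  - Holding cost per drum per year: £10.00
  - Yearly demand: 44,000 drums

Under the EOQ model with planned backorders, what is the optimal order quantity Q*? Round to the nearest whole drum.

1,263 drums

Basic EOQ = √(2·44,000·140/10) = 1,109.955
Backorder adjustment √((H+b)/b) = √((10+34)/34) = 1.1376
Q* = 1,109.955 × 1.1376 ≈ 1,262.68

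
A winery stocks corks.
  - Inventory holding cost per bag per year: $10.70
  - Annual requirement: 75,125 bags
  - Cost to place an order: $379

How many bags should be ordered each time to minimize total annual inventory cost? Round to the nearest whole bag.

Q* = √(2·D·S / H) = √(2·75,125·379 / 10.7) = √5,321,939.3 ≈ 2,306.93

2,307 bags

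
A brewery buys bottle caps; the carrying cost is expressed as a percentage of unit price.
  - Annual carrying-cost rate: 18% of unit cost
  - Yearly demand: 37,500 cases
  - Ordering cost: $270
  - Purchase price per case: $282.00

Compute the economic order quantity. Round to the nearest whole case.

632 cases

H = i·C = 0.18 × $282 = $50.7600 per case-year
Q* = √(2·D·S / H) = √(2·37,500·270 / 50.76) = √398,936.2 ≈ 631.61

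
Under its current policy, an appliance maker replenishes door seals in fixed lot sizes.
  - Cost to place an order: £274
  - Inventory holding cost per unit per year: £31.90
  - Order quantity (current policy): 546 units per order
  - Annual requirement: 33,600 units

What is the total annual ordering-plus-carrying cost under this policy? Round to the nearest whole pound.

£25,570

Ordering: D/Q × S = 33,600/546 × £274 = £16,861.54
Holding:  Q/2 × H = 546/2 × £31.9 = £8,708.70
Total = £16,861.54 + £8,708.70 = £25,570.24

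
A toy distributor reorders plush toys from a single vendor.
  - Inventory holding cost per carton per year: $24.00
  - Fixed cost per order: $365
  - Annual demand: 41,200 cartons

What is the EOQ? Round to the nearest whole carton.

1,119 cartons

EOQ = √(2DS/H) = √(2 × 41,200 × 365 / 24)
    = √(1,253,166.67) ≈ 1,119.45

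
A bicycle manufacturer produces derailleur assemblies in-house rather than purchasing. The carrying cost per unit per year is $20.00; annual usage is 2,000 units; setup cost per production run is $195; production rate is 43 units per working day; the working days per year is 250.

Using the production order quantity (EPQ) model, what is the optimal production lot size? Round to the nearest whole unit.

d = 2,000/250 = 8.0000 units/day;  effective holding cost H(1 − d/p) = 20·(1 − 8.0000/43) = 16.27907
Q* = √(2DS / H_eff) = √(2·2,000·195 / 16.27907) ≈ 218.89

219 units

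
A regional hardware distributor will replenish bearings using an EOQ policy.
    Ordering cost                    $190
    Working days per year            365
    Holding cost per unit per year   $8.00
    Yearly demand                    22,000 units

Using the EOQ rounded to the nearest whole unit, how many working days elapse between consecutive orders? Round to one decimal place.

2DS/H = 2·22,000·190/8 = 1,045,000.00
EOQ = √1,045,000.00 ≈ 1,022.25 → Q = 1,022 units
T = Q/D × 365 days = 1,022/22,000 × 365 = 16.956 days

17.0 days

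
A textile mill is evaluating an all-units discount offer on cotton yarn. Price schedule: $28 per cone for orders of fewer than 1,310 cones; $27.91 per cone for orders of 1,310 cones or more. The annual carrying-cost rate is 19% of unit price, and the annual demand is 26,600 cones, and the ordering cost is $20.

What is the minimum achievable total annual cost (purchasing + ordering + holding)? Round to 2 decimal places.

$746,285.51

H₁ = 19%×$28 = $5.3200;  H₂ = 19%×$27.91 = $5.3029
EOQ₁ = √(2×26,600×20/5.3200) = 447.21  (< 1,310, feasible at tier 1)
EOQ₂ = √(2×26,600×20/5.3029) = 447.93  (< 1,310 → use Q = 1,310 at tier-2 price)
TC(tier 1 (EOQ₁), Q≈447.2) = $747,179.18
TC(tier 2, Q≈1,310.0) = $746,285.51
Minimum at tier 2: $746,285.51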